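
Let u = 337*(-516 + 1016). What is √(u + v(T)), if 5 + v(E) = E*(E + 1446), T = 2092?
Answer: √7569991 ≈ 2751.4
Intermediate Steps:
v(E) = -5 + E*(1446 + E) (v(E) = -5 + E*(E + 1446) = -5 + E*(1446 + E))
u = 168500 (u = 337*500 = 168500)
√(u + v(T)) = √(168500 + (-5 + 2092² + 1446*2092)) = √(168500 + (-5 + 4376464 + 3025032)) = √(168500 + 7401491) = √7569991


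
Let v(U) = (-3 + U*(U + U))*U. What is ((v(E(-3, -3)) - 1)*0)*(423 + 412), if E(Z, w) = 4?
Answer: 0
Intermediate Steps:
v(U) = U*(-3 + 2*U**2) (v(U) = (-3 + U*(2*U))*U = (-3 + 2*U**2)*U = U*(-3 + 2*U**2))
((v(E(-3, -3)) - 1)*0)*(423 + 412) = ((4*(-3 + 2*4**2) - 1)*0)*(423 + 412) = ((4*(-3 + 2*16) - 1)*0)*835 = ((4*(-3 + 32) - 1)*0)*835 = ((4*29 - 1)*0)*835 = ((116 - 1)*0)*835 = (115*0)*835 = 0*835 = 0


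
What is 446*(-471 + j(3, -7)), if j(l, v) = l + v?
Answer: -211850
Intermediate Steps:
446*(-471 + j(3, -7)) = 446*(-471 + (3 - 7)) = 446*(-471 - 4) = 446*(-475) = -211850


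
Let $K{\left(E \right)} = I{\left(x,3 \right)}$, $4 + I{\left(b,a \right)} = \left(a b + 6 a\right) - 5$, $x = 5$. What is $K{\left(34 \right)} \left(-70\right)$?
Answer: $-1680$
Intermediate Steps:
$I{\left(b,a \right)} = -9 + 6 a + a b$ ($I{\left(b,a \right)} = -4 - \left(5 - 6 a - a b\right) = -4 + \left(-5 + 6 a + a b\right) = -9 + 6 a + a b$)
$K{\left(E \right)} = 24$ ($K{\left(E \right)} = -9 + 6 \cdot 3 + 3 \cdot 5 = -9 + 18 + 15 = 24$)
$K{\left(34 \right)} \left(-70\right) = 24 \left(-70\right) = -1680$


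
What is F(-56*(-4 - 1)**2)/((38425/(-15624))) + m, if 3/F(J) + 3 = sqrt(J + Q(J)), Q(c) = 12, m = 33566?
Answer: 1801813789966/53679725 + 93744*I*sqrt(347)/53679725 ≈ 33566.0 + 0.032531*I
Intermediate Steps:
F(J) = 3/(-3 + sqrt(12 + J)) (F(J) = 3/(-3 + sqrt(J + 12)) = 3/(-3 + sqrt(12 + J)))
F(-56*(-4 - 1)**2)/((38425/(-15624))) + m = (3/(-3 + sqrt(12 - 56*(-4 - 1)**2)))/((38425/(-15624))) + 33566 = (3/(-3 + sqrt(12 - 56*(-5)**2)))/((38425*(-1/15624))) + 33566 = (3/(-3 + sqrt(12 - 56*25)))/(-38425/15624) + 33566 = (3/(-3 + sqrt(12 - 1400)))*(-15624/38425) + 33566 = (3/(-3 + sqrt(-1388)))*(-15624/38425) + 33566 = (3/(-3 + 2*I*sqrt(347)))*(-15624/38425) + 33566 = -46872/(38425*(-3 + 2*I*sqrt(347))) + 33566 = 33566 - 46872/(38425*(-3 + 2*I*sqrt(347)))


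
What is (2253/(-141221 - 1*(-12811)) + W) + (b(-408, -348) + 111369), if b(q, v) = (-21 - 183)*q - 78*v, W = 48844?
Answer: 34746331237/128410 ≈ 2.7059e+5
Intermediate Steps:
b(q, v) = -204*q - 78*v
(2253/(-141221 - 1*(-12811)) + W) + (b(-408, -348) + 111369) = (2253/(-141221 - 1*(-12811)) + 48844) + ((-204*(-408) - 78*(-348)) + 111369) = (2253/(-141221 + 12811) + 48844) + ((83232 + 27144) + 111369) = (2253/(-128410) + 48844) + (110376 + 111369) = (2253*(-1/128410) + 48844) + 221745 = (-2253/128410 + 48844) + 221745 = 6272055787/128410 + 221745 = 34746331237/128410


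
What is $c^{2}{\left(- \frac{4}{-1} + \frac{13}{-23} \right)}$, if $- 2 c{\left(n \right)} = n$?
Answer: $\frac{6241}{2116} \approx 2.9494$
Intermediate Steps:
$c{\left(n \right)} = - \frac{n}{2}$
$c^{2}{\left(- \frac{4}{-1} + \frac{13}{-23} \right)} = \left(- \frac{- \frac{4}{-1} + \frac{13}{-23}}{2}\right)^{2} = \left(- \frac{\left(-4\right) \left(-1\right) + 13 \left(- \frac{1}{23}\right)}{2}\right)^{2} = \left(- \frac{4 - \frac{13}{23}}{2}\right)^{2} = \left(\left(- \frac{1}{2}\right) \frac{79}{23}\right)^{2} = \left(- \frac{79}{46}\right)^{2} = \frac{6241}{2116}$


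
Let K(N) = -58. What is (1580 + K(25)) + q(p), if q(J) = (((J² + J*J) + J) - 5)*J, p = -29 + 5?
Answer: -25430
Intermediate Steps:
p = -24
q(J) = J*(-5 + J + 2*J²) (q(J) = (((J² + J²) + J) - 5)*J = ((2*J² + J) - 5)*J = ((J + 2*J²) - 5)*J = (-5 + J + 2*J²)*J = J*(-5 + J + 2*J²))
(1580 + K(25)) + q(p) = (1580 - 58) - 24*(-5 - 24 + 2*(-24)²) = 1522 - 24*(-5 - 24 + 2*576) = 1522 - 24*(-5 - 24 + 1152) = 1522 - 24*1123 = 1522 - 26952 = -25430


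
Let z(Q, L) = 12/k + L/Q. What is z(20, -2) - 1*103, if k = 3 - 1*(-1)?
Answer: -1001/10 ≈ -100.10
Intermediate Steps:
k = 4 (k = 3 + 1 = 4)
z(Q, L) = 3 + L/Q (z(Q, L) = 12/4 + L/Q = 12*(1/4) + L/Q = 3 + L/Q)
z(20, -2) - 1*103 = (3 - 2/20) - 1*103 = (3 - 2*1/20) - 103 = (3 - 1/10) - 103 = 29/10 - 103 = -1001/10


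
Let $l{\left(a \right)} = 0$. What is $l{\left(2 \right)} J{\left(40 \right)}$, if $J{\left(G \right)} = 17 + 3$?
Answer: $0$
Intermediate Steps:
$J{\left(G \right)} = 20$
$l{\left(2 \right)} J{\left(40 \right)} = 0 \cdot 20 = 0$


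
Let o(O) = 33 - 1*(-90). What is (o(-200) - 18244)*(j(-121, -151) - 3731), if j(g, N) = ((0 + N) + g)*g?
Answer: -528788901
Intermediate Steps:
o(O) = 123 (o(O) = 33 + 90 = 123)
j(g, N) = g*(N + g) (j(g, N) = (N + g)*g = g*(N + g))
(o(-200) - 18244)*(j(-121, -151) - 3731) = (123 - 18244)*(-121*(-151 - 121) - 3731) = -18121*(-121*(-272) - 3731) = -18121*(32912 - 3731) = -18121*29181 = -528788901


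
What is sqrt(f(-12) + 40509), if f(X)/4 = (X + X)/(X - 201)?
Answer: sqrt(204208141)/71 ≈ 201.27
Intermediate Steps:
f(X) = 8*X/(-201 + X) (f(X) = 4*((X + X)/(X - 201)) = 4*((2*X)/(-201 + X)) = 4*(2*X/(-201 + X)) = 8*X/(-201 + X))
sqrt(f(-12) + 40509) = sqrt(8*(-12)/(-201 - 12) + 40509) = sqrt(8*(-12)/(-213) + 40509) = sqrt(8*(-12)*(-1/213) + 40509) = sqrt(32/71 + 40509) = sqrt(2876171/71) = sqrt(204208141)/71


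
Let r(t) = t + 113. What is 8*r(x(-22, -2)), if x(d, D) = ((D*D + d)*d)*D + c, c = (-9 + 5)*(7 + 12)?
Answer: -6040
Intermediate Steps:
c = -76 (c = -4*19 = -76)
x(d, D) = -76 + D*d*(d + D²) (x(d, D) = ((D*D + d)*d)*D - 76 = ((D² + d)*d)*D - 76 = ((d + D²)*d)*D - 76 = (d*(d + D²))*D - 76 = D*d*(d + D²) - 76 = -76 + D*d*(d + D²))
r(t) = 113 + t
8*r(x(-22, -2)) = 8*(113 + (-76 - 2*(-22)² - 22*(-2)³)) = 8*(113 + (-76 - 2*484 - 22*(-8))) = 8*(113 + (-76 - 968 + 176)) = 8*(113 - 868) = 8*(-755) = -6040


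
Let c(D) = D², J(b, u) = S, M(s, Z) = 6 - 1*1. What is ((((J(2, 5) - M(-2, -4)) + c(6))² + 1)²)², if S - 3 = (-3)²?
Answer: 11713506250000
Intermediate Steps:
S = 12 (S = 3 + (-3)² = 3 + 9 = 12)
M(s, Z) = 5 (M(s, Z) = 6 - 1 = 5)
J(b, u) = 12
((((J(2, 5) - M(-2, -4)) + c(6))² + 1)²)² = ((((12 - 1*5) + 6²)² + 1)²)² = ((((12 - 5) + 36)² + 1)²)² = (((7 + 36)² + 1)²)² = ((43² + 1)²)² = ((1849 + 1)²)² = (1850²)² = 3422500² = 11713506250000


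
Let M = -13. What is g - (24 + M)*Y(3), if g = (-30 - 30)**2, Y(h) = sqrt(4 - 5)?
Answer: 3600 - 11*I ≈ 3600.0 - 11.0*I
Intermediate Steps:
Y(h) = I (Y(h) = sqrt(-1) = I)
g = 3600 (g = (-60)**2 = 3600)
g - (24 + M)*Y(3) = 3600 - (24 - 13)*I = 3600 - 11*I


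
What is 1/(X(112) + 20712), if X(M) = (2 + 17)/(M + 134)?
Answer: 246/5095171 ≈ 4.8281e-5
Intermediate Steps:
X(M) = 19/(134 + M)
1/(X(112) + 20712) = 1/(19/(134 + 112) + 20712) = 1/(19/246 + 20712) = 1/(5095171/246) = 246/5095171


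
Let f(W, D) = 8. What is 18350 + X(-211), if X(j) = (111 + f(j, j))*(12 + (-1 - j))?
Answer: 44768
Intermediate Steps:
X(j) = 1309 - 119*j (X(j) = (111 + 8)*(12 + (-1 - j)) = 119*(11 - j) = 1309 - 119*j)
18350 + X(-211) = 18350 + (1309 - 119*(-211)) = 18350 + (1309 + 25109) = 18350 + 26418 = 44768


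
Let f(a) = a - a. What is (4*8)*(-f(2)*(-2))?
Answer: 0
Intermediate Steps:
f(a) = 0
(4*8)*(-f(2)*(-2)) = (4*8)*(-1*0*(-2)) = 32*(0*(-2)) = 32*0 = 0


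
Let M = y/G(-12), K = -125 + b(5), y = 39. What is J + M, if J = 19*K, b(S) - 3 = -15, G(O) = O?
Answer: -10425/4 ≈ -2606.3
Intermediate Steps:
b(S) = -12 (b(S) = 3 - 15 = -12)
K = -137 (K = -125 - 12 = -137)
M = -13/4 (M = 39/(-12) = 39*(-1/12) = -13/4 ≈ -3.2500)
J = -2603 (J = 19*(-137) = -2603)
J + M = -2603 - 13/4 = -10425/4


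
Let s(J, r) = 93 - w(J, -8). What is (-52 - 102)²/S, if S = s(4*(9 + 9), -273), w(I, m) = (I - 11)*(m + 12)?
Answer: -23716/151 ≈ -157.06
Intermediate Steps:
w(I, m) = (-11 + I)*(12 + m)
s(J, r) = 137 - 4*J (s(J, r) = 93 - (-132 - 11*(-8) + 12*J + J*(-8)) = 93 - (-132 + 88 + 12*J - 8*J) = 93 - (-44 + 4*J) = 93 + (44 - 4*J) = 137 - 4*J)
S = -151 (S = 137 - 16*(9 + 9) = 137 - 16*18 = 137 - 4*72 = 137 - 288 = -151)
(-52 - 102)²/S = (-52 - 102)²/(-151) = (-154)²*(-1/151) = 23716*(-1/151) = -23716/151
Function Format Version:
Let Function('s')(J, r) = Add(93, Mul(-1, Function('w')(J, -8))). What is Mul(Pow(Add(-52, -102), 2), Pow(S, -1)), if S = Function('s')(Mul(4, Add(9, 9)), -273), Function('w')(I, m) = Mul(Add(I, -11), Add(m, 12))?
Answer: Rational(-23716, 151) ≈ -157.06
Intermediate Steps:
Function('w')(I, m) = Mul(Add(-11, I), Add(12, m))
Function('s')(J, r) = Add(137, Mul(-4, J)) (Function('s')(J, r) = Add(93, Mul(-1, Add(-132, Mul(-11, -8), Mul(12, J), Mul(J, -8)))) = Add(93, Mul(-1, Add(-132, 88, Mul(12, J), Mul(-8, J)))) = Add(93, Mul(-1, Add(-44, Mul(4, J)))) = Add(93, Add(44, Mul(-4, J))) = Add(137, Mul(-4, J)))
S = -151 (S = Add(137, Mul(-4, Mul(4, Add(9, 9)))) = Add(137, Mul(-4, Mul(4, 18))) = Add(137, Mul(-4, 72)) = Add(137, -288) = -151)
Mul(Pow(Add(-52, -102), 2), Pow(S, -1)) = Mul(Pow(Add(-52, -102), 2), Pow(-151, -1)) = Mul(Pow(-154, 2), Rational(-1, 151)) = Mul(23716, Rational(-1, 151)) = Rational(-23716, 151)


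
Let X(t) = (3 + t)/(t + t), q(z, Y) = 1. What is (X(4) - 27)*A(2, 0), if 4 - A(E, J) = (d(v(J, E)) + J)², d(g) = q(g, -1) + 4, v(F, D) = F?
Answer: 4389/8 ≈ 548.63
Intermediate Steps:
X(t) = (3 + t)/(2*t) (X(t) = (3 + t)/((2*t)) = (3 + t)*(1/(2*t)) = (3 + t)/(2*t))
d(g) = 5 (d(g) = 1 + 4 = 5)
A(E, J) = 4 - (5 + J)²
(X(4) - 27)*A(2, 0) = ((½)*(3 + 4)/4 - 27)*(4 - (5 + 0)²) = ((½)*(¼)*7 - 27)*(4 - 1*5²) = (7/8 - 27)*(4 - 1*25) = -209*(4 - 25)/8 = -209/8*(-21) = 4389/8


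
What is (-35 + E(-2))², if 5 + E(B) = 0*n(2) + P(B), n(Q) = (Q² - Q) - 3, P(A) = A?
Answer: 1764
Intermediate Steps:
n(Q) = -3 + Q² - Q
E(B) = -5 + B (E(B) = -5 + (0*(-3 + 2² - 1*2) + B) = -5 + (0*(-3 + 4 - 2) + B) = -5 + (0*(-1) + B) = -5 + (0 + B) = -5 + B)
(-35 + E(-2))² = (-35 + (-5 - 2))² = (-35 - 7)² = (-42)² = 1764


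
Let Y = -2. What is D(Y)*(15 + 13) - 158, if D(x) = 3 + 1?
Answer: -46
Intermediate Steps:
D(x) = 4
D(Y)*(15 + 13) - 158 = 4*(15 + 13) - 158 = 4*28 - 158 = 112 - 158 = -46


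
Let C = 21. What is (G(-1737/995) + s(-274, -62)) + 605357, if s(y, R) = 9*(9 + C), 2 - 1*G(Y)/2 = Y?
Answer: 602606319/995 ≈ 6.0563e+5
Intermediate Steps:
G(Y) = 4 - 2*Y
s(y, R) = 270 (s(y, R) = 9*(9 + 21) = 9*30 = 270)
(G(-1737/995) + s(-274, -62)) + 605357 = ((4 - (-3474)/995) + 270) + 605357 = ((4 - 2*(-1737/995)) + 270) + 605357 = ((4 + 3474/995) + 270) + 605357 = (7454/995 + 270) + 605357 = 276104/995 + 605357 = 602606319/995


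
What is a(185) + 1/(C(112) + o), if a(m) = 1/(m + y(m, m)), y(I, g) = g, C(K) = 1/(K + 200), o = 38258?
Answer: 12051937/4416503890 ≈ 0.0027288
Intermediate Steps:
C(K) = 1/(200 + K)
a(m) = 1/(2*m) (a(m) = 1/(m + m) = 1/(2*m))
a(185) + 1/(C(112) + o) = (½)/185 + 1/(1/(200 + 112) + 38258) = (½)*(1/185) + 1/(1/312 + 38258) = 1/370 + 1/(1/312 + 38258) = 1/370 + 1/(11936497/312) = 1/370 + 312/11936497 = 12051937/4416503890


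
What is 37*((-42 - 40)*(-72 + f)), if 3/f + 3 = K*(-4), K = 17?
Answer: 15518910/71 ≈ 2.1858e+5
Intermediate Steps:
f = -3/71 (f = 3/(-3 + 17*(-4)) = 3/(-3 - 68) = 3/(-71) = 3*(-1/71) = -3/71 ≈ -0.042253)
37*((-42 - 40)*(-72 + f)) = 37*((-42 - 40)*(-72 - 3/71)) = 37*(-82*(-5115/71)) = 37*(419430/71) = 15518910/71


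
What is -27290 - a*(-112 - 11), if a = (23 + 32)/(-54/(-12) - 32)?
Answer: -27536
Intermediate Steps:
a = -2 (a = 55/(-54*(-1/12) - 32) = 55/(9/2 - 32) = 55/(-55/2) = 55*(-2/55) = -2)
-27290 - a*(-112 - 11) = -27290 - (-2)*(-112 - 11) = -27290 - (-2)*(-123) = -27290 - 1*246 = -27290 - 246 = -27536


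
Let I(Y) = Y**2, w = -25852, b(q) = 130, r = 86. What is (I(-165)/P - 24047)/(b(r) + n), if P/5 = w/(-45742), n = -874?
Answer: 186298927/9616944 ≈ 19.372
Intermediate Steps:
P = 64630/22871 (P = 5*(-25852/(-45742)) = 5*(-25852*(-1/45742)) = 5*(12926/22871) = 64630/22871 ≈ 2.8258)
(I(-165)/P - 24047)/(b(r) + n) = ((-165)**2/(64630/22871) - 24047)/(130 - 874) = (27225*(22871/64630) - 24047)/(-744) = (124532595/12926 - 24047)*(-1/744) = -186298927/12926*(-1/744) = 186298927/9616944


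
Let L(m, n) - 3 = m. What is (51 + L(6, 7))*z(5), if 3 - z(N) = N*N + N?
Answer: -1620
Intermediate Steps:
L(m, n) = 3 + m
z(N) = 3 - N - N**2 (z(N) = 3 - (N*N + N) = 3 - (N**2 + N) = 3 - (N + N**2) = 3 + (-N - N**2) = 3 - N - N**2)
(51 + L(6, 7))*z(5) = (51 + (3 + 6))*(3 - 1*5 - 1*5**2) = (51 + 9)*(3 - 5 - 1*25) = 60*(3 - 5 - 25) = 60*(-27) = -1620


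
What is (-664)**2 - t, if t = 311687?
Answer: 129209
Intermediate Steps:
(-664)**2 - t = (-664)**2 - 1*311687 = 440896 - 311687 = 129209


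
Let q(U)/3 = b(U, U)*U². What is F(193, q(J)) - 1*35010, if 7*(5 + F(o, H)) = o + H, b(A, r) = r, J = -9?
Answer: -247099/7 ≈ -35300.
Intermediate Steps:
q(U) = 3*U³ (q(U) = 3*(U*U²) = 3*U³)
F(o, H) = -5 + H/7 + o/7 (F(o, H) = -5 + (o + H)/7 = -5 + (H + o)/7 = -5 + (H/7 + o/7) = -5 + H/7 + o/7)
F(193, q(J)) - 1*35010 = (-5 + (3*(-9)³)/7 + (⅐)*193) - 1*35010 = (-5 + (3*(-729))/7 + 193/7) - 35010 = (-5 + (⅐)*(-2187) + 193/7) - 35010 = (-5 - 2187/7 + 193/7) - 35010 = -2029/7 - 35010 = -247099/7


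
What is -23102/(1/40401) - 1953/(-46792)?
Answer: -43673027860431/46792 ≈ -9.3334e+8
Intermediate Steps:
-23102/(1/40401) - 1953/(-46792) = -23102/1/40401 - 1953*(-1/46792) = -23102*40401 + 1953/46792 = -933343902 + 1953/46792 = -43673027860431/46792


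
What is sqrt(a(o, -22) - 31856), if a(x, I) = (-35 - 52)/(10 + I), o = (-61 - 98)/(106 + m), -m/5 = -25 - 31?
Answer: 3*I*sqrt(14155)/2 ≈ 178.46*I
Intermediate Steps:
m = 280 (m = -5*(-25 - 31) = -5*(-56) = 280)
o = -159/386 (o = (-61 - 98)/(106 + 280) = -159/386 ≈ -0.41192)
a(x, I) = -87/(10 + I)
sqrt(a(o, -22) - 31856) = sqrt(-87/(10 - 22) - 31856) = sqrt(-87/(-12) - 31856) = sqrt(-87*(-1/12) - 31856) = sqrt(29/4 - 31856) = sqrt(-127395/4) = 3*I*sqrt(14155)/2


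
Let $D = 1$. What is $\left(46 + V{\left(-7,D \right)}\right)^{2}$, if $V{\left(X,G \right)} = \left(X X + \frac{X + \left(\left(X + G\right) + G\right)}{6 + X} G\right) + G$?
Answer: $11664$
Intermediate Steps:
$V{\left(X,G \right)} = G + X^{2} + \frac{G \left(2 G + 2 X\right)}{6 + X}$ ($V{\left(X,G \right)} = \left(X^{2} + \frac{X + \left(\left(G + X\right) + G\right)}{6 + X} G\right) + G = \left(X^{2} + \frac{X + \left(X + 2 G\right)}{6 + X} G\right) + G = \left(X^{2} + \frac{2 G + 2 X}{6 + X} G\right) + G = \left(X^{2} + \frac{G \left(2 G + 2 X\right)}{6 + X}\right) + G = G + X^{2} + \frac{G \left(2 G + 2 X\right)}{6 + X}$)
$\left(46 + V{\left(-7,D \right)}\right)^{2} = \left(46 + \frac{\left(-7\right)^{3} + 2 \cdot 1^{2} + 6 \cdot 1 + 6 \left(-7\right)^{2} + 3 \cdot 1 \left(-7\right)}{6 - 7}\right)^{2} = \left(46 + \frac{-343 + 2 \cdot 1 + 6 + 6 \cdot 49 - 21}{-1}\right)^{2} = \left(46 - \left(-343 + 2 + 6 + 294 - 21\right)\right)^{2} = \left(46 - -62\right)^{2} = \left(46 + 62\right)^{2} = 108^{2} = 11664$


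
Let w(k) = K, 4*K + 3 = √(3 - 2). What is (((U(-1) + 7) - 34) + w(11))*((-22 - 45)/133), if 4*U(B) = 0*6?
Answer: 3685/266 ≈ 13.853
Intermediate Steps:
U(B) = 0 (U(B) = (0*6)/4 = (¼)*0 = 0)
K = -½ (K = -¾ + √(3 - 2)/4 = -¾ + √1/4 = -¾ + (¼)*1 = -¾ + ¼ = -½ ≈ -0.50000)
w(k) = -½
(((U(-1) + 7) - 34) + w(11))*((-22 - 45)/133) = (((0 + 7) - 34) - ½)*((-22 - 45)/133) = ((7 - 34) - ½)*(-67*1/133) = (-27 - ½)*(-67/133) = -55/2*(-67/133) = 3685/266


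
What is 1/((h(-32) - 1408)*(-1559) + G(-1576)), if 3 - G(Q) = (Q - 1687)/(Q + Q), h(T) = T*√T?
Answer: 21808288127824/48662057052656847201 - 1982569873408*I*√2/48662057052656847201 ≈ 4.4816e-7 - 5.7617e-8*I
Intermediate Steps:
h(T) = T^(3/2)
G(Q) = 3 - (-1687 + Q)/(2*Q) (G(Q) = 3 - (Q - 1687)/(Q + Q) = 3 - (-1687 + Q)/(2*Q))
1/((h(-32) - 1408)*(-1559) + G(-1576)) = 1/(((-32)^(3/2) - 1408)*(-1559) + (½)*(1687 + 5*(-1576))/(-1576)) = 1/((-128*I*√2 - 1408)*(-1559) + (½)*(-1/1576)*(1687 - 7880)) = 1/((-1408 - 128*I*√2)*(-1559) + (½)*(-1/1576)*(-6193)) = 1/((2195072 + 199552*I*√2) + 6193/3152) = 1/(6918873137/3152 + 199552*I*√2)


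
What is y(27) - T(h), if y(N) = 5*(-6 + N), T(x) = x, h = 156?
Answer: -51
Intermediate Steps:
y(N) = -30 + 5*N
y(27) - T(h) = (-30 + 5*27) - 1*156 = (-30 + 135) - 156 = 105 - 156 = -51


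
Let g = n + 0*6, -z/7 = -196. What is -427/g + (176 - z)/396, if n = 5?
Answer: -43768/495 ≈ -88.420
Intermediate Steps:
z = 1372 (z = -7*(-196) = 1372)
g = 5 (g = 5 + 0*6 = 5 + 0 = 5)
-427/g + (176 - z)/396 = -427/5 + (176 - 1*1372)/396 = -427*⅕ + (176 - 1372)*(1/396) = -427/5 - 1196*1/396 = -427/5 - 299/99 = -43768/495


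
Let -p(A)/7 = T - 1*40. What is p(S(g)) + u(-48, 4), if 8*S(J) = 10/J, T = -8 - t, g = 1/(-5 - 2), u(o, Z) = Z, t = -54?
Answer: -38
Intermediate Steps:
g = -⅐ (g = 1/(-7) = -⅐ ≈ -0.14286)
T = 46 (T = -8 - 1*(-54) = -8 + 54 = 46)
S(J) = 5/(4*J) (S(J) = (10/J)/8 = 5/(4*J))
p(A) = -42 (p(A) = -7*(46 - 1*40) = -7*(46 - 40) = -7*6 = -42)
p(S(g)) + u(-48, 4) = -42 + 4 = -38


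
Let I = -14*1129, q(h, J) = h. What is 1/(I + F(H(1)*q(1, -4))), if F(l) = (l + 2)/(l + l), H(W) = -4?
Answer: -4/63223 ≈ -6.3268e-5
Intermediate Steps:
I = -15806
F(l) = (2 + l)/(2*l) (F(l) = (2 + l)/((2*l)) = (1/(2*l))*(2 + l) = (2 + l)/(2*l))
1/(I + F(H(1)*q(1, -4))) = 1/(-15806 + (2 - 4*1)/(2*((-4*1)))) = 1/(-15806 + (1/2)*(2 - 4)/(-4)) = 1/(-15806 + (1/2)*(-1/4)*(-2)) = 1/(-15806 + 1/4) = 1/(-63223/4) = -4/63223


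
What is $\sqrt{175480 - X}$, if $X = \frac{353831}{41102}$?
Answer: $\frac{\sqrt{296436877252158}}{41102} \approx 418.89$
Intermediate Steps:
$X = \frac{353831}{41102}$ ($X = 353831 \cdot \frac{1}{41102} = \frac{353831}{41102} \approx 8.6086$)
$\sqrt{175480 - X} = \sqrt{175480 - \frac{353831}{41102}} = \sqrt{\frac{7212225129}{41102}} = \frac{\sqrt{296436877252158}}{41102}$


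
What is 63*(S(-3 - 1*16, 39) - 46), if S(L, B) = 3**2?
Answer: -2331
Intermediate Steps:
S(L, B) = 9
63*(S(-3 - 1*16, 39) - 46) = 63*(9 - 46) = 63*(-37) = -2331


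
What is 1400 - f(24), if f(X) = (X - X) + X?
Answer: 1376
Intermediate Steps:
f(X) = X (f(X) = 0 + X = X)
1400 - f(24) = 1400 - 1*24 = 1400 - 24 = 1376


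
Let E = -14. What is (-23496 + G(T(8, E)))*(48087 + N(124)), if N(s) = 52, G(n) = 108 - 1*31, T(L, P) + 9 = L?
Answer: -1127367241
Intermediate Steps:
T(L, P) = -9 + L
G(n) = 77 (G(n) = 108 - 31 = 77)
(-23496 + G(T(8, E)))*(48087 + N(124)) = (-23496 + 77)*(48087 + 52) = -23419*48139 = -1127367241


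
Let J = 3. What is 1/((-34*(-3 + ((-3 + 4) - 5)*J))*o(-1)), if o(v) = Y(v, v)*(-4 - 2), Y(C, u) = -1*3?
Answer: 1/9180 ≈ 0.00010893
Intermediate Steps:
Y(C, u) = -3
o(v) = 18 (o(v) = -3*(-4 - 2) = -3*(-6) = 18)
1/((-34*(-3 + ((-3 + 4) - 5)*J))*o(-1)) = 1/(-34*(-3 + ((-3 + 4) - 5)*3)*18) = 1/(-34*(-3 + (1 - 5)*3)*18) = 1/(-34*(-3 - 4*3)*18) = 1/(-34*(-3 - 12)*18) = 1/(-34*(-15)*18) = 1/(510*18) = 1/9180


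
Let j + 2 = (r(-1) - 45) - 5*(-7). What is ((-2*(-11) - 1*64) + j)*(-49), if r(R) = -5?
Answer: 2891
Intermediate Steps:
j = -17 (j = -2 + ((-5 - 45) - 5*(-7)) = -2 + (-50 + 35) = -2 - 15 = -17)
((-2*(-11) - 1*64) + j)*(-49) = ((-2*(-11) - 1*64) - 17)*(-49) = ((22 - 64) - 17)*(-49) = (-42 - 17)*(-49) = -59*(-49) = 2891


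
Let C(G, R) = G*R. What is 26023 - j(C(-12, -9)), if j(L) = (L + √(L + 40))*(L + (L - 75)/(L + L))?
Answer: 28685/2 - 7787*√37/36 ≈ 13027.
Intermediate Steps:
j(L) = (L + √(40 + L))*(L + (-75 + L)/(2*L)) (j(L) = (L + √(40 + L))*(L + (-75 + L)/((2*L))) = (L + √(40 + L))*(L + (-75 + L)*(1/(2*L))) = (L + √(40 + L))*(L + (-75 + L)/(2*L)))
26023 - j(C(-12, -9)) = 26023 - (-75*√(40 - 12*(-9)) + (-12*(-9))*(-75 - 12*(-9) + √(40 - 12*(-9)) + 2*(-12*(-9))² + 2*(-12*(-9))*√(40 - 12*(-9))))/(2*((-12*(-9)))) = 26023 - (-75*√(40 + 108) + 108*(-75 + 108 + √(40 + 108) + 2*108² + 2*108*√(40 + 108)))/(2*108) = 26023 - (-150*√37 + 108*(-75 + 108 + √148 + 2*11664 + 2*108*√148))/(2*108) = 26023 - (-150*√37 + 108*(-75 + 108 + 2*√37 + 23328 + 2*108*(2*√37)))/(2*108) = 26023 - (-150*√37 + 108*(-75 + 108 + 2*√37 + 23328 + 432*√37))/(2*108) = 26023 - (-150*√37 + 108*(23361 + 434*√37))/(2*108) = 26023 - (-150*√37 + (2522988 + 46872*√37))/(2*108) = 26023 - (2522988 + 46722*√37)/(2*108) = 26023 - (23361/2 + 7787*√37/36) = 26023 + (-23361/2 - 7787*√37/36) = 28685/2 - 7787*√37/36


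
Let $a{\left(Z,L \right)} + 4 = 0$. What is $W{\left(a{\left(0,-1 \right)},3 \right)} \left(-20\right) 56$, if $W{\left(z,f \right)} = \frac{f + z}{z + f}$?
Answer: $-1120$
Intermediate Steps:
$a{\left(Z,L \right)} = -4$ ($a{\left(Z,L \right)} = -4 + 0 = -4$)
$W{\left(z,f \right)} = 1$ ($W{\left(z,f \right)} = \frac{f + z}{f + z} = 1$)
$W{\left(a{\left(0,-1 \right)},3 \right)} \left(-20\right) 56 = 1 \left(-20\right) 56 = \left(-20\right) 56 = -1120$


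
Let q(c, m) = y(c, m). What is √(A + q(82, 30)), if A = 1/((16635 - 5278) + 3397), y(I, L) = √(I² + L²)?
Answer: √(14754 + 435361032*√1906)/14754 ≈ 9.3443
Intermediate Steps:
q(c, m) = √(c² + m²)
A = 1/14754 (A = 1/(11357 + 3397) = 1/14754 ≈ 6.7778e-5)
√(A + q(82, 30)) = √(1/14754 + √(82² + 30²)) = √(1/14754 + √(6724 + 900)) = √(1/14754 + √7624) = √(1/14754 + 2*√1906)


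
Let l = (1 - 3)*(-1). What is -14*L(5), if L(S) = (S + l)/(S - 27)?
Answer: 49/11 ≈ 4.4545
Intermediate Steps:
l = 2 (l = -2*(-1) = 2)
L(S) = (2 + S)/(-27 + S) (L(S) = (S + 2)/(S - 27) = (2 + S)/(-27 + S))
-14*L(5) = -14*(2 + 5)/(-27 + 5) = -14*7/(-22) = -(-7)*7/11 = -14*(-7/22) = 49/11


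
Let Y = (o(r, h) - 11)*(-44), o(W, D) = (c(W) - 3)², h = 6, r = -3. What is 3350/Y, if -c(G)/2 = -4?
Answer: -1675/308 ≈ -5.4383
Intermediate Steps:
c(G) = 8 (c(G) = -2*(-4) = 8)
o(W, D) = 25 (o(W, D) = (8 - 3)² = 5² = 25)
Y = -616 (Y = (25 - 11)*(-44) = 14*(-44) = -616)
3350/Y = 3350/(-616) = 3350*(-1/616) = -1675/308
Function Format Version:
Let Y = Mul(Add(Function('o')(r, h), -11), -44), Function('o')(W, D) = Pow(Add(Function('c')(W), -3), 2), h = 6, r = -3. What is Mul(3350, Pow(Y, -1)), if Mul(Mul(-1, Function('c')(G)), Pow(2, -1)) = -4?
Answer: Rational(-1675, 308) ≈ -5.4383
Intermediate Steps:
Function('c')(G) = 8 (Function('c')(G) = Mul(-2, -4) = 8)
Function('o')(W, D) = 25 (Function('o')(W, D) = Pow(Add(8, -3), 2) = Pow(5, 2) = 25)
Y = -616 (Y = Mul(Add(25, -11), -44) = Mul(14, -44) = -616)
Mul(3350, Pow(Y, -1)) = Mul(3350, Pow(-616, -1)) = Mul(3350, Rational(-1, 616)) = Rational(-1675, 308)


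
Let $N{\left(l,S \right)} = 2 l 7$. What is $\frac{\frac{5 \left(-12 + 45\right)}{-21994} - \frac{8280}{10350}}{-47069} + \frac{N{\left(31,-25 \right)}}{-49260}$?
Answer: $- \frac{56052172109}{6374463120795} \approx -0.0087932$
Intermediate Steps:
$N{\left(l,S \right)} = 14 l$
$\frac{\frac{5 \left(-12 + 45\right)}{-21994} - \frac{8280}{10350}}{-47069} + \frac{N{\left(31,-25 \right)}}{-49260} = \frac{\frac{5 \left(-12 + 45\right)}{-21994} - \frac{8280}{10350}}{-47069} + \frac{14 \cdot 31}{-49260} = \left(5 \cdot 33 \left(- \frac{1}{21994}\right) - \frac{4}{5}\right) \left(- \frac{1}{47069}\right) + 434 \left(- \frac{1}{49260}\right) = \left(165 \left(- \frac{1}{21994}\right) - \frac{4}{5}\right) \left(- \frac{1}{47069}\right) - \frac{217}{24630} = \left(- \frac{165}{21994} - \frac{4}{5}\right) \left(- \frac{1}{47069}\right) - \frac{217}{24630} = \left(- \frac{88801}{109970}\right) \left(- \frac{1}{47069}\right) - \frac{217}{24630} = \frac{88801}{5176177930} - \frac{217}{24630} = - \frac{56052172109}{6374463120795}$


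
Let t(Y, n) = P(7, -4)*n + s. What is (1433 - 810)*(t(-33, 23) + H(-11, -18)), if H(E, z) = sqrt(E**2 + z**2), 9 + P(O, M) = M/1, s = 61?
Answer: -148274 + 623*sqrt(445) ≈ -1.3513e+5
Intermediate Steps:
P(O, M) = -9 + M (P(O, M) = -9 + M/1 = -9 + M*1 = -9 + M)
t(Y, n) = 61 - 13*n (t(Y, n) = (-9 - 4)*n + 61 = -13*n + 61 = 61 - 13*n)
(1433 - 810)*(t(-33, 23) + H(-11, -18)) = (1433 - 810)*((61 - 13*23) + sqrt((-11)**2 + (-18)**2)) = 623*((61 - 299) + sqrt(121 + 324)) = 623*(-238 + sqrt(445)) = -148274 + 623*sqrt(445)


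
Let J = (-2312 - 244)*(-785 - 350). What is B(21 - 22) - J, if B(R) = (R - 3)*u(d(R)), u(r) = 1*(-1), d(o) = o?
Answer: -2901056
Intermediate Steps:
u(r) = -1
J = 2901060 (J = -2556*(-1135) = 2901060)
B(R) = 3 - R (B(R) = (R - 3)*(-1) = (-3 + R)*(-1) = 3 - R)
B(21 - 22) - J = (3 - (21 - 22)) - 1*2901060 = (3 - 1*(-1)) - 2901060 = (3 + 1) - 2901060 = 4 - 2901060 = -2901056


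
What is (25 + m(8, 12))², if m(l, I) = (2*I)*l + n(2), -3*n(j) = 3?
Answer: 46656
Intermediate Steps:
n(j) = -1 (n(j) = -⅓*3 = -1)
m(l, I) = -1 + 2*I*l (m(l, I) = (2*I)*l - 1 = 2*I*l - 1 = -1 + 2*I*l)
(25 + m(8, 12))² = (25 + (-1 + 2*12*8))² = (25 + (-1 + 192))² = (25 + 191)² = 216² = 46656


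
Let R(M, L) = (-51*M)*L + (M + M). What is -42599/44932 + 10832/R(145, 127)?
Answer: -40481839549/42185531500 ≈ -0.95961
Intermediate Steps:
R(M, L) = 2*M - 51*L*M (R(M, L) = -51*L*M + 2*M = 2*M - 51*L*M)
-42599/44932 + 10832/R(145, 127) = -42599/44932 + 10832/((145*(2 - 51*127))) = -42599*1/44932 + 10832/((145*(2 - 6477))) = -42599/44932 + 10832/((145*(-6475))) = -42599/44932 + 10832/(-938875) = -42599/44932 + 10832*(-1/938875) = -42599/44932 - 10832/938875 = -40481839549/42185531500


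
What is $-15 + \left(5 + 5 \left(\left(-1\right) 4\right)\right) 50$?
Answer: $-765$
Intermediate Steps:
$-15 + \left(5 + 5 \left(\left(-1\right) 4\right)\right) 50 = -15 + \left(5 + 5 \left(-4\right)\right) 50 = -15 + \left(5 - 20\right) 50 = -15 - 750 = -765$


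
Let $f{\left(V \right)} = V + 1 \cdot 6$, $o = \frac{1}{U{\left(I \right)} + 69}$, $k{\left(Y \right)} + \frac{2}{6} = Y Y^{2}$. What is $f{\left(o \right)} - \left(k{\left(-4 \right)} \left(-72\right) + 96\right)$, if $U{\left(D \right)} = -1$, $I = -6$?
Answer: $- \frac{321095}{68} \approx -4722.0$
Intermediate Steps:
$k{\left(Y \right)} = - \frac{1}{3} + Y^{3}$ ($k{\left(Y \right)} = - \frac{1}{3} + Y Y^{2} = - \frac{1}{3} + Y^{3}$)
$o = \frac{1}{68}$ ($o = \frac{1}{-1 + 69} = \frac{1}{68} \approx 0.014706$)
$f{\left(V \right)} = 6 + V$ ($f{\left(V \right)} = V + 6 = 6 + V$)
$f{\left(o \right)} - \left(k{\left(-4 \right)} \left(-72\right) + 96\right) = \left(6 + \frac{1}{68}\right) - \left(\left(- \frac{1}{3} + \left(-4\right)^{3}\right) \left(-72\right) + 96\right) = \frac{409}{68} - \left(\left(- \frac{1}{3} - 64\right) \left(-72\right) + 96\right) = \frac{409}{68} - \left(\left(- \frac{193}{3}\right) \left(-72\right) + 96\right) = \frac{409}{68} - \left(4632 + 96\right) = \frac{409}{68} - 4728 = - \frac{321095}{68}$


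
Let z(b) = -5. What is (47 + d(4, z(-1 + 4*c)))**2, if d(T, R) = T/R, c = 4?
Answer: 53361/25 ≈ 2134.4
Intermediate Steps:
(47 + d(4, z(-1 + 4*c)))**2 = (47 + 4/(-5))**2 = (47 + 4*(-1/5))**2 = (47 - 4/5)**2 = (231/5)**2 = 53361/25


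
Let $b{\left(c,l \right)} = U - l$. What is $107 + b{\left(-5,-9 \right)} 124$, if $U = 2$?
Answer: $1471$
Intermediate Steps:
$b{\left(c,l \right)} = 2 - l$
$107 + b{\left(-5,-9 \right)} 124 = 107 + \left(2 - -9\right) 124 = 107 + \left(2 + 9\right) 124 = 107 + 11 \cdot 124 = 107 + 1364 = 1471$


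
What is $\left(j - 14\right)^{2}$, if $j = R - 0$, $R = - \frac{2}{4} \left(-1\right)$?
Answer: $\frac{729}{4} \approx 182.25$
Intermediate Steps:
$R = \frac{1}{2}$ ($R = \left(-2\right) \frac{1}{4} \left(-1\right) = \left(- \frac{1}{2}\right) \left(-1\right) = \frac{1}{2} \approx 0.5$)
$j = \frac{1}{2}$ ($j = \frac{1}{2} - 0 = \frac{1}{2} + 0 = \frac{1}{2} \approx 0.5$)
$\left(j - 14\right)^{2} = \left(\frac{1}{2} - 14\right)^{2} = \left(- \frac{27}{2}\right)^{2} = \frac{729}{4}$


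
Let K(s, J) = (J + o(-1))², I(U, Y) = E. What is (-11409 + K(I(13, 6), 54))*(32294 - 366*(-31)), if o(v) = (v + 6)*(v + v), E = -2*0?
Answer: -413401720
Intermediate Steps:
E = 0
I(U, Y) = 0
o(v) = 2*v*(6 + v) (o(v) = (6 + v)*(2*v) = 2*v*(6 + v))
K(s, J) = (-10 + J)² (K(s, J) = (J + 2*(-1)*(6 - 1))² = (J + 2*(-1)*5)² = (J - 10)² = (-10 + J)²)
(-11409 + K(I(13, 6), 54))*(32294 - 366*(-31)) = (-11409 + (-10 + 54)²)*(32294 - 366*(-31)) = (-11409 + 44²)*(32294 + 11346) = (-11409 + 1936)*43640 = -9473*43640 = -413401720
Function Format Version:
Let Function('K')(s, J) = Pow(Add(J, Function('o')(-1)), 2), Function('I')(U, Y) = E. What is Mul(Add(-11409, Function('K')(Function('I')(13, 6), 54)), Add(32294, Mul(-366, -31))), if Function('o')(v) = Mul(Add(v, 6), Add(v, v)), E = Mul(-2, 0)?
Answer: -413401720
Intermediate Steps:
E = 0
Function('I')(U, Y) = 0
Function('o')(v) = Mul(2, v, Add(6, v)) (Function('o')(v) = Mul(Add(6, v), Mul(2, v)) = Mul(2, v, Add(6, v)))
Function('K')(s, J) = Pow(Add(-10, J), 2) (Function('K')(s, J) = Pow(Add(J, Mul(2, -1, Add(6, -1))), 2) = Pow(Add(J, Mul(2, -1, 5)), 2) = Pow(Add(J, -10), 2) = Pow(Add(-10, J), 2))
Mul(Add(-11409, Function('K')(Function('I')(13, 6), 54)), Add(32294, Mul(-366, -31))) = Mul(Add(-11409, Pow(Add(-10, 54), 2)), Add(32294, Mul(-366, -31))) = Mul(Add(-11409, Pow(44, 2)), Add(32294, 11346)) = Mul(Add(-11409, 1936), 43640) = Mul(-9473, 43640) = -413401720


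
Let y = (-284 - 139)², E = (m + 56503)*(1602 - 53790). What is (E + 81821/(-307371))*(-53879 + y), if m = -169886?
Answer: 227439129053368858150/307371 ≈ 7.3995e+14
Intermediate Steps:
E = 5917232004 (E = (-169886 + 56503)*(1602 - 53790) = -113383*(-52188) = 5917232004)
y = 178929 (y = (-423)² = 178929)
(E + 81821/(-307371))*(-53879 + y) = (5917232004 + 81821/(-307371))*(-53879 + 178929) = (5917232004 + 81821*(-1/307371))*125050 = (5917232004 - 81821/307371)*125050 = (1818785518219663/307371)*125050 = 227439129053368858150/307371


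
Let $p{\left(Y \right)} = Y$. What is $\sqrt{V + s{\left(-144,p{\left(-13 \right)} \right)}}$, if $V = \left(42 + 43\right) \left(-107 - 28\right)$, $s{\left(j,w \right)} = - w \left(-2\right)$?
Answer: $i \sqrt{11501} \approx 107.24 i$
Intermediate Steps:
$s{\left(j,w \right)} = 2 w$
$V = -11475$ ($V = 85 \left(-135\right) = -11475$)
$\sqrt{V + s{\left(-144,p{\left(-13 \right)} \right)}} = \sqrt{-11475 + 2 \left(-13\right)} = \sqrt{-11475 - 26} = \sqrt{-11501} = i \sqrt{11501}$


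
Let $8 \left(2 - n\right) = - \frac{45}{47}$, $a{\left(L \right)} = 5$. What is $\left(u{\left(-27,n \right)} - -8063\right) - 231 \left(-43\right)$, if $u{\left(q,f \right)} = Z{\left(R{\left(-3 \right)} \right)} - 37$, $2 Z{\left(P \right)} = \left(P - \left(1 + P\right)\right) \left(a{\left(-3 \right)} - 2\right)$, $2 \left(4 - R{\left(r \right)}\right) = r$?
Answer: $\frac{35915}{2} \approx 17958.0$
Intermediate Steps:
$R{\left(r \right)} = 4 - \frac{r}{2}$
$Z{\left(P \right)} = - \frac{3}{2}$ ($Z{\left(P \right)} = \frac{\left(P - \left(1 + P\right)\right) \left(5 - 2\right)}{2} = \frac{\left(-1\right) 3}{2} = \frac{1}{2} \left(-3\right) = - \frac{3}{2}$)
$n = \frac{797}{376}$ ($n = 2 - \frac{\left(-45\right) \frac{1}{47}}{8} = 2 - - \frac{45}{376} = 2 + \frac{45}{376} = \frac{797}{376} \approx 2.1197$)
$u{\left(q,f \right)} = - \frac{77}{2}$ ($u{\left(q,f \right)} = - \frac{3}{2} - 37 = - \frac{77}{2}$)
$\left(u{\left(-27,n \right)} - -8063\right) - 231 \left(-43\right) = \left(- \frac{77}{2} - -8063\right) - 231 \left(-43\right) = \left(- \frac{77}{2} + 8063\right) - -9933 = \frac{16049}{2} + 9933 = \frac{35915}{2}$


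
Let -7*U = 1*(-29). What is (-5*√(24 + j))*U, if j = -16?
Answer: -290*√2/7 ≈ -58.589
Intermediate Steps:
U = 29/7 (U = -(-29)/7 = -⅐*(-29) = 29/7 ≈ 4.1429)
(-5*√(24 + j))*U = -5*√(24 - 16)*(29/7) = -10*√2*(29/7) = -290*√2/7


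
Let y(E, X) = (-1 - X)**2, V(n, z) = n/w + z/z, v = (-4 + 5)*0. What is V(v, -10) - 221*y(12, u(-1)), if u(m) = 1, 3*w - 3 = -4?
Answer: -883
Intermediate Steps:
w = -1/3 (w = 1 + (1/3)*(-4) = 1 - 4/3 = -1/3 ≈ -0.33333)
v = 0 (v = 1*0 = 0)
V(n, z) = 1 - 3*n (V(n, z) = n/(-1/3) + z/z = n*(-3) + 1 = -3*n + 1 = 1 - 3*n)
V(v, -10) - 221*y(12, u(-1)) = (1 - 3*0) - 221*(1 + 1)**2 = (1 + 0) - 221*2**2 = 1 - 221*4 = 1 - 884 = -883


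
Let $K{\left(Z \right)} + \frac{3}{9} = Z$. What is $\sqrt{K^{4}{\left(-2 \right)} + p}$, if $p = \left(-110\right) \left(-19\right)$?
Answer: $\frac{\sqrt{171691}}{9} \approx 46.04$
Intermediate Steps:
$K{\left(Z \right)} = - \frac{1}{3} + Z$
$p = 2090$
$\sqrt{K^{4}{\left(-2 \right)} + p} = \sqrt{\left(- \frac{1}{3} - 2\right)^{4} + 2090} = \sqrt{\left(- \frac{7}{3}\right)^{4} + 2090} = \sqrt{\frac{2401}{81} + 2090} = \sqrt{\frac{171691}{81}} = \frac{\sqrt{171691}}{9}$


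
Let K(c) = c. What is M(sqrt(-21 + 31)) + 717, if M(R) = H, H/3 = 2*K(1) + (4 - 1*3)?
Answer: 726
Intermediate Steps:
H = 9 (H = 3*(2*1 + (4 - 1*3)) = 3*(2 + (4 - 3)) = 3*(2 + 1) = 3*3 = 9)
M(R) = 9
M(sqrt(-21 + 31)) + 717 = 9 + 717 = 726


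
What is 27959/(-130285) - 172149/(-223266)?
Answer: 5395379457/9696070270 ≈ 0.55645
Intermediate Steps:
27959/(-130285) - 172149/(-223266) = 27959*(-1/130285) - 172149*(-1/223266) = -27959/130285 + 57383/74422 = 5395379457/9696070270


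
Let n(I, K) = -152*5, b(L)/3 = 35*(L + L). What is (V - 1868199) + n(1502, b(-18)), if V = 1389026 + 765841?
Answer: 285908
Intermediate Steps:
b(L) = 210*L (b(L) = 3*(35*(L + L)) = 3*(35*(2*L)) = 3*(70*L) = 210*L)
n(I, K) = -760
V = 2154867
(V - 1868199) + n(1502, b(-18)) = (2154867 - 1868199) - 760 = 286668 - 760 = 285908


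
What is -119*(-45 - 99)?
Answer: 17136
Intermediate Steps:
-119*(-45 - 99) = -119*(-144) = 17136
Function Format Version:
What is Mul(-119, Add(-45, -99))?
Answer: 17136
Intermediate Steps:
Mul(-119, Add(-45, -99)) = Mul(-119, -144) = 17136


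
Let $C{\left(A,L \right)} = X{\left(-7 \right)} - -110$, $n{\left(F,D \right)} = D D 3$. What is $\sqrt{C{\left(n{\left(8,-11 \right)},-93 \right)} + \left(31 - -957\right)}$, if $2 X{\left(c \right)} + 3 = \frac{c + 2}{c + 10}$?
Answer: $\frac{\sqrt{9861}}{3} \approx 33.101$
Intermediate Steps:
$X{\left(c \right)} = - \frac{3}{2} + \frac{2 + c}{2 \left(10 + c\right)}$ ($X{\left(c \right)} = - \frac{3}{2} + \frac{\left(c + 2\right) \frac{1}{c + 10}}{2} = - \frac{3}{2} + \frac{\left(2 + c\right) \frac{1}{10 + c}}{2} = - \frac{3}{2} + \frac{\frac{1}{10 + c} \left(2 + c\right)}{2} = - \frac{3}{2} + \frac{2 + c}{2 \left(10 + c\right)}$)
$n{\left(F,D \right)} = 3 D^{2}$ ($n{\left(F,D \right)} = D^{2} \cdot 3 = 3 D^{2}$)
$C{\left(A,L \right)} = \frac{323}{3}$ ($C{\left(A,L \right)} = \frac{-14 - -7}{10 - 7} - -110 = \frac{-14 + 7}{3} + 110 = \frac{1}{3} \left(-7\right) + 110 = - \frac{7}{3} + 110 = \frac{323}{3}$)
$\sqrt{C{\left(n{\left(8,-11 \right)},-93 \right)} + \left(31 - -957\right)} = \sqrt{\frac{323}{3} + \left(31 - -957\right)} = \sqrt{\frac{323}{3} + \left(31 + 957\right)} = \sqrt{\frac{323}{3} + 988} = \sqrt{\frac{3287}{3}} = \frac{\sqrt{9861}}{3}$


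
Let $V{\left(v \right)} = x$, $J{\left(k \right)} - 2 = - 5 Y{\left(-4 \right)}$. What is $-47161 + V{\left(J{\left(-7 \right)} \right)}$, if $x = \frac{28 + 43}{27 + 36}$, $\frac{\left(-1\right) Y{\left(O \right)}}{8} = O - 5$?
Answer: $- \frac{2971072}{63} \approx -47160.0$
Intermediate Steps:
$Y{\left(O \right)} = 40 - 8 O$ ($Y{\left(O \right)} = - 8 \left(O - 5\right) = - 8 \left(-5 + O\right) = 40 - 8 O$)
$J{\left(k \right)} = -358$ ($J{\left(k \right)} = 2 - 5 \left(40 - -32\right) = 2 - 5 \left(40 + 32\right) = 2 - 360 = -358$)
$x = \frac{71}{63} \approx 1.127$
$V{\left(v \right)} = \frac{71}{63}$
$-47161 + V{\left(J{\left(-7 \right)} \right)} = -47161 + \frac{71}{63} = - \frac{2971072}{63}$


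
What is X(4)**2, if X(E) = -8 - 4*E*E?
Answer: 5184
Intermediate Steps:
X(E) = -8 - 4*E**2
X(4)**2 = (-8 - 4*4**2)**2 = (-8 - 4*16)**2 = (-8 - 64)**2 = (-72)**2 = 5184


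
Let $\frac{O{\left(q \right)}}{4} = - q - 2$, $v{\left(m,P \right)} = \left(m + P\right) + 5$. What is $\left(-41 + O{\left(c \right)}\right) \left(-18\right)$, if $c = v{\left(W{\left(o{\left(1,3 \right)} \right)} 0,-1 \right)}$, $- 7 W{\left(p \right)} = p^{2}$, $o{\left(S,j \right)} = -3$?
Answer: $1170$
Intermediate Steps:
$W{\left(p \right)} = - \frac{p^{2}}{7}$
$v{\left(m,P \right)} = 5 + P + m$ ($v{\left(m,P \right)} = \left(P + m\right) + 5 = 5 + P + m$)
$c = 4$ ($c = 5 - 1 + - \frac{\left(-3\right)^{2}}{7} \cdot 0 = 5 - 1 + \left(- \frac{1}{7}\right) 9 \cdot 0 = 5 - 1 - 0 = 5 - 1 + 0 = 4$)
$O{\left(q \right)} = -8 - 4 q$ ($O{\left(q \right)} = 4 \left(- q - 2\right) = 4 \left(-2 - q\right) = -8 - 4 q$)
$\left(-41 + O{\left(c \right)}\right) \left(-18\right) = \left(-41 - 24\right) \left(-18\right) = \left(-65\right) \left(-18\right) = 1170$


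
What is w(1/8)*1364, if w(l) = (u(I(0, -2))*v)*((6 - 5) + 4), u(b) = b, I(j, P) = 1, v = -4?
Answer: -27280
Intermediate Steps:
w(l) = -20 (w(l) = (1*(-4))*((6 - 5) + 4) = -4*(1 + 4) = -4*5 = -20)
w(1/8)*1364 = -20*1364 = -27280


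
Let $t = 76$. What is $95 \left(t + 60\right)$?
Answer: $12920$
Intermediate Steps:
$95 \left(t + 60\right) = 95 \left(76 + 60\right) = 95 \cdot 136 = 12920$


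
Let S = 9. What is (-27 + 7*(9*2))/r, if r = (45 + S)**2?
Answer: 11/324 ≈ 0.033951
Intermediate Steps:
r = 2916 (r = (45 + 9)**2 = 54**2 = 2916)
(-27 + 7*(9*2))/r = (-27 + 7*(9*2))/2916 = (-27 + 7*18)*(1/2916) = (-27 + 126)*(1/2916) = 99*(1/2916) = 11/324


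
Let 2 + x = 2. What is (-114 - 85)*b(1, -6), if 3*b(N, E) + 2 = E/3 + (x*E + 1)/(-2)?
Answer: 597/2 ≈ 298.50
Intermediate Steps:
x = 0 (x = -2 + 2 = 0)
b(N, E) = -⅚ + E/9 (b(N, E) = -⅔ + (E/3 + (0*E + 1)/(-2))/3 = -⅔ + (E*(⅓) + (0 + 1)*(-½))/3 = -⅔ + (E/3 + 1*(-½))/3 = -⅔ + (E/3 - ½)/3 = -⅔ + (-½ + E/3)/3 = -⅔ + (-⅙ + E/9) = -⅚ + E/9)
(-114 - 85)*b(1, -6) = (-114 - 85)*(-⅚ + (⅑)*(-6)) = -199*(-⅚ - ⅔) = -199*(-3/2) = 597/2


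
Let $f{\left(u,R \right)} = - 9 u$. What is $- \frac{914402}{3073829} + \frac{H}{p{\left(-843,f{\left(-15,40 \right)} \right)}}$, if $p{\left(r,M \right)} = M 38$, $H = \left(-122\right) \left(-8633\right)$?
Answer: $\frac{1616372870047}{7884371385} \approx 205.01$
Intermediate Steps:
$H = 1053226$
$p{\left(r,M \right)} = 38 M$
$- \frac{914402}{3073829} + \frac{H}{p{\left(-843,f{\left(-15,40 \right)} \right)}} = - \frac{914402}{3073829} + \frac{1053226}{38 \left(\left(-9\right) \left(-15\right)\right)} = \left(-914402\right) \frac{1}{3073829} + \frac{1053226}{38 \cdot 135} = - \frac{914402}{3073829} + \frac{1053226}{5130} = - \frac{914402}{3073829} + 1053226 \cdot \frac{1}{5130} = - \frac{914402}{3073829} + \frac{526613}{2565} = \frac{1616372870047}{7884371385}$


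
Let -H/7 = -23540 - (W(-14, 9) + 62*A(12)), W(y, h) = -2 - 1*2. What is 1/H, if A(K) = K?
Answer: 1/169960 ≈ 5.8837e-6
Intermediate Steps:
W(y, h) = -4 (W(y, h) = -2 - 2 = -4)
H = 169960 (H = -7*(-23540 - (-4 + 62*12)) = -7*(-23540 - (-4 + 744)) = -7*(-23540 - 1*740) = -7*(-23540 - 740) = -7*(-24280) = 169960)
1/H = 1/169960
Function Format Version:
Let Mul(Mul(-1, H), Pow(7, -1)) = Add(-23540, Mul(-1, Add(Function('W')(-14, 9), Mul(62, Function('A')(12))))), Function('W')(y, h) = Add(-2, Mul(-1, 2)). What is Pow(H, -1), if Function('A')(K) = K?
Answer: Rational(1, 169960) ≈ 5.8837e-6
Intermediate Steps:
Function('W')(y, h) = -4 (Function('W')(y, h) = Add(-2, -2) = -4)
H = 169960 (H = Mul(-7, Add(-23540, Mul(-1, Add(-4, Mul(62, 12))))) = Mul(-7, Add(-23540, Mul(-1, Add(-4, 744)))) = Mul(-7, Add(-23540, Mul(-1, 740))) = Mul(-7, Add(-23540, -740)) = Mul(-7, -24280) = 169960)
Pow(H, -1) = Pow(169960, -1) = Rational(1, 169960)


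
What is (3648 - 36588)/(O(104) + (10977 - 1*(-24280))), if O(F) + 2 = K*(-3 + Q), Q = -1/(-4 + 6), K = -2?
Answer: -610/653 ≈ -0.93415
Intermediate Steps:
Q = -½ (Q = -1/2 = -1*½ = -½ ≈ -0.50000)
O(F) = 5 (O(F) = -2 - 2*(-3 - ½) = -2 - 2*(-7/2) = -2 + 7 = 5)
(3648 - 36588)/(O(104) + (10977 - 1*(-24280))) = (3648 - 36588)/(5 + (10977 - 1*(-24280))) = -32940/(5 + (10977 + 24280)) = -32940/(5 + 35257) = -32940/35262 = -32940*1/35262 = -610/653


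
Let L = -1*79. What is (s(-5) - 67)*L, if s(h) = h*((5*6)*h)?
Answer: -53957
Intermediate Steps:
L = -79
s(h) = 30*h² (s(h) = h*(30*h) = 30*h²)
(s(-5) - 67)*L = (30*(-5)² - 67)*(-79) = (30*25 - 67)*(-79) = (750 - 67)*(-79) = 683*(-79) = -53957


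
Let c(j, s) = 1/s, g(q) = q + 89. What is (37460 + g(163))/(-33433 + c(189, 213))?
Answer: -2008164/1780307 ≈ -1.1280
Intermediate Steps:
g(q) = 89 + q
(37460 + g(163))/(-33433 + c(189, 213)) = (37460 + (89 + 163))/(-33433 + 1/213) = (37460 + 252)/(-33433 + 1/213) = 37712/(-7121228/213) = 37712*(-213/7121228) = -2008164/1780307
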